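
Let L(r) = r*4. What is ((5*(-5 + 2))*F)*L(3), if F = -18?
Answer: 3240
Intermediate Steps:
L(r) = 4*r
((5*(-5 + 2))*F)*L(3) = ((5*(-5 + 2))*(-18))*(4*3) = ((5*(-3))*(-18))*12 = -15*(-18)*12 = 270*12 = 3240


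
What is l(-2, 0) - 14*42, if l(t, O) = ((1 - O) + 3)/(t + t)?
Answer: -589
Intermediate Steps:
l(t, O) = (4 - O)/(2*t) (l(t, O) = (4 - O)/((2*t)) = (4 - O)*(1/(2*t)) = (4 - O)/(2*t))
l(-2, 0) - 14*42 = (½)*(4 - 1*0)/(-2) - 14*42 = (½)*(-½)*(4 + 0) - 588 = (½)*(-½)*4 - 588 = -1 - 588 = -589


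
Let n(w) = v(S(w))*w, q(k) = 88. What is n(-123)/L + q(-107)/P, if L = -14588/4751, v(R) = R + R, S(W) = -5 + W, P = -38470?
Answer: -719386698388/70150045 ≈ -10255.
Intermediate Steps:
v(R) = 2*R
L = -14588/4751 (L = -14588*1/4751 = -14588/4751 ≈ -3.0705)
n(w) = w*(-10 + 2*w) (n(w) = (2*(-5 + w))*w = (-10 + 2*w)*w = w*(-10 + 2*w))
n(-123)/L + q(-107)/P = (2*(-123)*(-5 - 123))/(-14588/4751) + 88/(-38470) = (2*(-123)*(-128))*(-4751/14588) + 88*(-1/38470) = 31488*(-4751/14588) - 44/19235 = -37399872/3647 - 44/19235 = -719386698388/70150045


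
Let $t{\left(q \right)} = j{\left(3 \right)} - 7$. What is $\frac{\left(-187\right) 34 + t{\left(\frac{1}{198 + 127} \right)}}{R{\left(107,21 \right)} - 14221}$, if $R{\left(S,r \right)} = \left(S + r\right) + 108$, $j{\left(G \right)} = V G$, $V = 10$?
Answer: $\frac{1267}{2797} \approx 0.45299$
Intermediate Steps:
$j{\left(G \right)} = 10 G$
$t{\left(q \right)} = 23$ ($t{\left(q \right)} = 10 \cdot 3 - 7 = 30 - 7 = 23$)
$R{\left(S,r \right)} = 108 + S + r$
$\frac{\left(-187\right) 34 + t{\left(\frac{1}{198 + 127} \right)}}{R{\left(107,21 \right)} - 14221} = \frac{\left(-187\right) 34 + 23}{\left(108 + 107 + 21\right) - 14221} = \frac{-6358 + 23}{236 - 14221} = - \frac{6335}{-13985} = \left(-6335\right) \left(- \frac{1}{13985}\right) = \frac{1267}{2797}$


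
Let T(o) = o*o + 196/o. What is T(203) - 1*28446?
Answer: 370155/29 ≈ 12764.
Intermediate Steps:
T(o) = o**2 + 196/o
T(203) - 1*28446 = (196 + 203**3)/203 - 1*28446 = (196 + 8365427)/203 - 28446 = (1/203)*8365623 - 28446 = 1195089/29 - 28446 = 370155/29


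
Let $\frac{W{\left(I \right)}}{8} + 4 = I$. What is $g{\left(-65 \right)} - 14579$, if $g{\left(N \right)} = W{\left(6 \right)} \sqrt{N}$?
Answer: $-14579 + 16 i \sqrt{65} \approx -14579.0 + 129.0 i$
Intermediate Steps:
$W{\left(I \right)} = -32 + 8 I$
$g{\left(N \right)} = 16 \sqrt{N}$ ($g{\left(N \right)} = \left(-32 + 8 \cdot 6\right) \sqrt{N} = \left(-32 + 48\right) \sqrt{N} = 16 \sqrt{N}$)
$g{\left(-65 \right)} - 14579 = 16 \sqrt{-65} - 14579 = 16 i \sqrt{65} - 14579 = -14579 + 16 i \sqrt{65}$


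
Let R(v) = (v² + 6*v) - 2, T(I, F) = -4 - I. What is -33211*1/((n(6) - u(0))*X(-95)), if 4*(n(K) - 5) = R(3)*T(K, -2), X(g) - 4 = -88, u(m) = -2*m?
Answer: -33211/4830 ≈ -6.8760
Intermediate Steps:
R(v) = -2 + v² + 6*v
X(g) = -84 (X(g) = 4 - 88 = -84)
n(K) = -20 - 25*K/4 (n(K) = 5 + ((-2 + 3² + 6*3)*(-4 - K))/4 = 5 + ((-2 + 9 + 18)*(-4 - K))/4 = 5 + (25*(-4 - K))/4 = 5 + (-100 - 25*K)/4 = 5 + (-25 - 25*K/4) = -20 - 25*K/4)
-33211*1/((n(6) - u(0))*X(-95)) = -33211*(-1/(84*((-20 - 25/4*6) - (-2)*0))) = -33211*(-1/(84*((-20 - 75/2) - 1*0))) = -33211*(-1/(84*(-115/2 + 0))) = -33211/((-115/2*(-84))) = -33211/4830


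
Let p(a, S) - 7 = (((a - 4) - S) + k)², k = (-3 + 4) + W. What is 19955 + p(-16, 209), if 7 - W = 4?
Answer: 70587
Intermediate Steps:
W = 3 (W = 7 - 1*4 = 7 - 4 = 3)
k = 4 (k = (-3 + 4) + 3 = 1 + 3 = 4)
p(a, S) = 7 + (a - S)² (p(a, S) = 7 + (((a - 4) - S) + 4)² = 7 + (((-4 + a) - S) + 4)² = 7 + ((-4 + a - S) + 4)² = 7 + (a - S)²)
19955 + p(-16, 209) = 19955 + (7 + (209 - 1*(-16))²) = 19955 + (7 + (209 + 16)²) = 19955 + (7 + 225²) = 19955 + (7 + 50625) = 19955 + 50632 = 70587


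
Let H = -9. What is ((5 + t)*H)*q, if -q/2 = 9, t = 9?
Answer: 2268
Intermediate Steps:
q = -18 (q = -2*9 = -18)
((5 + t)*H)*q = ((5 + 9)*(-9))*(-18) = (14*(-9))*(-18) = -126*(-18) = 2268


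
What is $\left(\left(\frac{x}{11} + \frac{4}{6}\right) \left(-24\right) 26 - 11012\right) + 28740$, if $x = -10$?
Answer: $\frac{196672}{11} \approx 17879.0$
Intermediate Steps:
$\left(\left(\frac{x}{11} + \frac{4}{6}\right) \left(-24\right) 26 - 11012\right) + 28740 = \left(\left(- \frac{10}{11} + \frac{4}{6}\right) \left(-24\right) 26 - 11012\right) + 28740 = \left(\left(\left(-10\right) \frac{1}{11} + 4 \cdot \frac{1}{6}\right) \left(-24\right) 26 - 11012\right) + 28740 = \left(\left(- \frac{10}{11} + \frac{2}{3}\right) \left(-24\right) 26 - 11012\right) + 28740 = \left(\left(- \frac{8}{33}\right) \left(-24\right) 26 - 11012\right) + 28740 = \left(\frac{64}{11} \cdot 26 - 11012\right) + 28740 = \left(\frac{1664}{11} - 11012\right) + 28740 = - \frac{119468}{11} + 28740 = \frac{196672}{11}$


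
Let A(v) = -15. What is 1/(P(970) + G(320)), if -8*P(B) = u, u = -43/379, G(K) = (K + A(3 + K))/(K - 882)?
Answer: -851992/450297 ≈ -1.8921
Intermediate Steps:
G(K) = (-15 + K)/(-882 + K) (G(K) = (K - 15)/(K - 882) = (-15 + K)/(-882 + K))
u = -43/379 (u = -43*1/379 = -43/379 ≈ -0.11346)
P(B) = 43/3032 (P(B) = -1/8*(-43/379) = 43/3032)
1/(P(970) + G(320)) = 1/(43/3032 + (-15 + 320)/(-882 + 320)) = 1/(43/3032 + 305/(-562)) = 1/(43/3032 - 1/562*305) = 1/(43/3032 - 305/562) = 1/(-450297/851992) = -851992/450297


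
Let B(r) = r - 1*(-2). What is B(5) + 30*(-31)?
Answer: -923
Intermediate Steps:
B(r) = 2 + r (B(r) = r + 2 = 2 + r)
B(5) + 30*(-31) = (2 + 5) + 30*(-31) = 7 - 930 = -923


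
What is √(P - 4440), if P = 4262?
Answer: I*√178 ≈ 13.342*I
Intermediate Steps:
√(P - 4440) = √(4262 - 4440) = √(-178) = I*√178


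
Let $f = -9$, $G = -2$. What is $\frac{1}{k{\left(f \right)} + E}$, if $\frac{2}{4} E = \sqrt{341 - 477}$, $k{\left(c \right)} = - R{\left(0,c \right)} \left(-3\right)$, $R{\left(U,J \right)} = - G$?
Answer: $\frac{3}{290} - \frac{i \sqrt{34}}{145} \approx 0.010345 - 0.040213 i$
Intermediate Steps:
$R{\left(U,J \right)} = 2$ ($R{\left(U,J \right)} = \left(-1\right) \left(-2\right) = 2$)
$k{\left(c \right)} = 6$ ($k{\left(c \right)} = \left(-1\right) 2 \left(-3\right) = \left(-2\right) \left(-3\right) = 6$)
$E = 4 i \sqrt{34}$ ($E = 2 \sqrt{341 - 477} = 2 \sqrt{-136} = 2 \cdot 2 i \sqrt{34} = 4 i \sqrt{34} \approx 23.324 i$)
$\frac{1}{k{\left(f \right)} + E} = \frac{1}{6 + 4 i \sqrt{34}}$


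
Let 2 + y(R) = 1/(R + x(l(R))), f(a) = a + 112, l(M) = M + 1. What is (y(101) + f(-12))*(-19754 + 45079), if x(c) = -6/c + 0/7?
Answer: 4259285125/1716 ≈ 2.4821e+6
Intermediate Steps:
l(M) = 1 + M
f(a) = 112 + a
x(c) = -6/c (x(c) = -6/c + 0*(⅐) = -6/c + 0 = -6/c)
y(R) = -2 + 1/(R - 6/(1 + R))
(y(101) + f(-12))*(-19754 + 45079) = ((13 - 1*101 - 2*101²)/(-6 + 101 + 101²) + (112 - 12))*(-19754 + 45079) = ((13 - 101 - 2*10201)/(-6 + 101 + 10201) + 100)*25325 = ((13 - 101 - 20402)/10296 + 100)*25325 = ((1/10296)*(-20490) + 100)*25325 = (-3415/1716 + 100)*25325 = (168185/1716)*25325 = 4259285125/1716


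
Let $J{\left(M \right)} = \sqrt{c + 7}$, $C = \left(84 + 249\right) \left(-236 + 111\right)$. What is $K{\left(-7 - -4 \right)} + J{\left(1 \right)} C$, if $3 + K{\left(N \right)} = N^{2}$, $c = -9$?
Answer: $6 - 41625 i \sqrt{2} \approx 6.0 - 58867.0 i$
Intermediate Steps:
$C = -41625$ ($C = 333 \left(-125\right) = -41625$)
$J{\left(M \right)} = i \sqrt{2}$ ($J{\left(M \right)} = \sqrt{-9 + 7} = \sqrt{-2} = i \sqrt{2}$)
$K{\left(N \right)} = -3 + N^{2}$
$K{\left(-7 - -4 \right)} + J{\left(1 \right)} C = \left(-3 + \left(-7 - -4\right)^{2}\right) + i \sqrt{2} \left(-41625\right) = \left(-3 + \left(-7 + 4\right)^{2}\right) - 41625 i \sqrt{2} = \left(-3 + \left(-3\right)^{2}\right) - 41625 i \sqrt{2} = \left(-3 + 9\right) - 41625 i \sqrt{2} = 6 - 41625 i \sqrt{2}$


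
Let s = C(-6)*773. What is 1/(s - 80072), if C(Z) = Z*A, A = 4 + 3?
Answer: -1/112538 ≈ -8.8859e-6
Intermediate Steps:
A = 7
C(Z) = 7*Z (C(Z) = Z*7 = 7*Z)
s = -32466 (s = (7*(-6))*773 = -42*773 = -32466)
1/(s - 80072) = 1/(-32466 - 80072) = 1/(-112538) = -1/112538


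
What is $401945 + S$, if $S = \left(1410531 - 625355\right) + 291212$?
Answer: $1478333$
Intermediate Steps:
$S = 1076388$ ($S = 785176 + 291212 = 1076388$)
$401945 + S = 401945 + 1076388 = 1478333$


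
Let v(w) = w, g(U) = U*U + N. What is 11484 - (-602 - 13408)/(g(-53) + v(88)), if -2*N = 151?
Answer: 21610744/1881 ≈ 11489.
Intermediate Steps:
N = -151/2 (N = -1/2*151 = -151/2 ≈ -75.500)
g(U) = -151/2 + U**2 (g(U) = U*U - 151/2 = U**2 - 151/2 = -151/2 + U**2)
11484 - (-602 - 13408)/(g(-53) + v(88)) = 11484 - (-602 - 13408)/((-151/2 + (-53)**2) + 88) = 11484 - (-14010)/((-151/2 + 2809) + 88) = 11484 - (-14010)/(5467/2 + 88) = 11484 - (-14010)/5643/2 = 11484 - (-14010)*2/5643 = 11484 - 1*(-9340/1881) = 11484 + 9340/1881 = 21610744/1881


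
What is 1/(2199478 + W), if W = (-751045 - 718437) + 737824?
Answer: 1/1467820 ≈ 6.8128e-7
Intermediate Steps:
W = -731658 (W = -1469482 + 737824 = -731658)
1/(2199478 + W) = 1/(2199478 - 731658) = 1/1467820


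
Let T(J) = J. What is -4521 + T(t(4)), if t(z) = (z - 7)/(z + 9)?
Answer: -58776/13 ≈ -4521.2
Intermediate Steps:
t(z) = (-7 + z)/(9 + z)
-4521 + T(t(4)) = -4521 + (-7 + 4)/(9 + 4) = -4521 - 3/13 = -58776/13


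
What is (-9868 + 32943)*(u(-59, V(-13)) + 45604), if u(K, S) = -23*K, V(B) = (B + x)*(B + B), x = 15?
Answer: 1083625075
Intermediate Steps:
V(B) = 2*B*(15 + B) (V(B) = (B + 15)*(B + B) = (15 + B)*(2*B) = 2*B*(15 + B))
(-9868 + 32943)*(u(-59, V(-13)) + 45604) = (-9868 + 32943)*(-23*(-59) + 45604) = 23075*(1357 + 45604) = 23075*46961 = 1083625075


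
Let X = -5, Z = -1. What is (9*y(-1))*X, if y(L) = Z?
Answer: 45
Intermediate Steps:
y(L) = -1
(9*y(-1))*X = (9*(-1))*(-5) = -9*(-5) = 45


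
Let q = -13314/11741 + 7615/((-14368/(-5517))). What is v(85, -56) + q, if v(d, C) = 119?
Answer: 513145735975/168694688 ≈ 3041.9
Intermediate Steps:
q = 493071068103/168694688 (q = -13314*1/11741 + 7615/((-14368*(-1/5517))) = -13314/11741 + 7615/(14368/5517) = -13314/11741 + 7615*(5517/14368) = -13314/11741 + 42011955/14368 = 493071068103/168694688 ≈ 2922.9)
v(85, -56) + q = 119 + 493071068103/168694688 = 513145735975/168694688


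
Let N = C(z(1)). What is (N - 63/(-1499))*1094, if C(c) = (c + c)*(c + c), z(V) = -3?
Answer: 59105538/1499 ≈ 39430.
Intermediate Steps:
C(c) = 4*c² (C(c) = (2*c)*(2*c) = 4*c²)
N = 36 (N = 4*(-3)² = 4*9 = 36)
(N - 63/(-1499))*1094 = (36 - 63/(-1499))*1094 = (36 - 63*(-1/1499))*1094 = (36 + 63/1499)*1094 = (54027/1499)*1094 = 59105538/1499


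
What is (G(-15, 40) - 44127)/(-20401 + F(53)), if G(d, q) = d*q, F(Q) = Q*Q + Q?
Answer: 44727/17539 ≈ 2.5501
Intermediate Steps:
F(Q) = Q + Q**2 (F(Q) = Q**2 + Q = Q + Q**2)
(G(-15, 40) - 44127)/(-20401 + F(53)) = (-15*40 - 44127)/(-20401 + 53*(1 + 53)) = (-600 - 44127)/(-20401 + 53*54) = -44727/(-20401 + 2862) = -44727/(-17539) = -44727*(-1/17539) = 44727/17539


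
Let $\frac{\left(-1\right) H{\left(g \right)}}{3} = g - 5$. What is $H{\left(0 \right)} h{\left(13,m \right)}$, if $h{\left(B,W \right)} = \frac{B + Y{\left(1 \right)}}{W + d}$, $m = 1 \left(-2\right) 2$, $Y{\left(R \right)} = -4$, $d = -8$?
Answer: $- \frac{45}{4} \approx -11.25$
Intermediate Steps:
$H{\left(g \right)} = 15 - 3 g$ ($H{\left(g \right)} = - 3 \left(g - 5\right) = - 3 \left(-5 + g\right) = 15 - 3 g$)
$m = -4$ ($m = \left(-2\right) 2 = -4$)
$h{\left(B,W \right)} = \frac{-4 + B}{-8 + W}$ ($h{\left(B,W \right)} = \frac{B - 4}{W - 8} = \frac{-4 + B}{-8 + W}$)
$H{\left(0 \right)} h{\left(13,m \right)} = \left(15 - 0\right) \frac{-4 + 13}{-8 - 4} = \left(15 + 0\right) \frac{1}{-12} \cdot 9 = 15 \left(\left(- \frac{1}{12}\right) 9\right) = 15 \left(- \frac{3}{4}\right) = - \frac{45}{4}$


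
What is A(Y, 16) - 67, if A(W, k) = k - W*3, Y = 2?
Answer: -57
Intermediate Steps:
A(W, k) = k - 3*W
A(Y, 16) - 67 = (16 - 3*2) - 67 = (16 - 6) - 67 = 10 - 67 = -57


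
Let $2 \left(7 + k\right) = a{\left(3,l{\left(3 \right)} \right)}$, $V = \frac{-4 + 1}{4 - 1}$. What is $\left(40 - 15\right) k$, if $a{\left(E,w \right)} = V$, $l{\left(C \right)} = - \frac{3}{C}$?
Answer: $- \frac{375}{2} \approx -187.5$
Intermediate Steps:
$V = -1$ ($V = - \frac{3}{3} = \left(-3\right) \frac{1}{3} = -1$)
$a{\left(E,w \right)} = -1$
$k = - \frac{15}{2}$ ($k = -7 + \frac{1}{2} \left(-1\right) = -7 - \frac{1}{2} = - \frac{15}{2} \approx -7.5$)
$\left(40 - 15\right) k = \left(40 - 15\right) \left(- \frac{15}{2}\right) = 25 \left(- \frac{15}{2}\right) = - \frac{375}{2}$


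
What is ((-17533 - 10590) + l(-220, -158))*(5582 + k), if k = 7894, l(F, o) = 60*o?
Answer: -506738028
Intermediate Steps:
((-17533 - 10590) + l(-220, -158))*(5582 + k) = ((-17533 - 10590) + 60*(-158))*(5582 + 7894) = (-28123 - 9480)*13476 = -37603*13476 = -506738028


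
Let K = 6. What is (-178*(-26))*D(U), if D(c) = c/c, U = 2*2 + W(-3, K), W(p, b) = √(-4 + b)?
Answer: 4628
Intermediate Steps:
U = 4 + √2 (U = 2*2 + √(-4 + 6) = 4 + √2 ≈ 5.4142)
D(c) = 1
(-178*(-26))*D(U) = -178*(-26)*1 = 4628*1 = 4628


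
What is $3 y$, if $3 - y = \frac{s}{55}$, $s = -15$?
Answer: $\frac{108}{11} \approx 9.8182$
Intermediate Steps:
$y = \frac{36}{11}$ ($y = 3 - - \frac{15}{55} = 3 - \left(-15\right) \frac{1}{55} = 3 - - \frac{3}{11} = 3 + \frac{3}{11} = \frac{36}{11} \approx 3.2727$)
$3 y = 3 \cdot \frac{36}{11} = \frac{108}{11}$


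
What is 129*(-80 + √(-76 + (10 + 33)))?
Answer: -10320 + 129*I*√33 ≈ -10320.0 + 741.05*I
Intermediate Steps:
129*(-80 + √(-76 + (10 + 33))) = 129*(-80 + √(-76 + 43)) = 129*(-80 + √(-33)) = 129*(-80 + I*√33) = -10320 + 129*I*√33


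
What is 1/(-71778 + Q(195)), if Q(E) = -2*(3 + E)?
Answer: -1/72174 ≈ -1.3855e-5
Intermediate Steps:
Q(E) = -6 - 2*E
1/(-71778 + Q(195)) = 1/(-71778 + (-6 - 2*195)) = 1/(-71778 + (-6 - 390)) = 1/(-71778 - 396) = 1/(-72174) = -1/72174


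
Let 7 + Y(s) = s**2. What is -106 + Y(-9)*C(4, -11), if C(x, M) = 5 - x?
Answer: -32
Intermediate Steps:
Y(s) = -7 + s**2
-106 + Y(-9)*C(4, -11) = -106 + (-7 + (-9)**2)*(5 - 1*4) = -106 + (-7 + 81)*(5 - 4) = -106 + 74*1 = -106 + 74 = -32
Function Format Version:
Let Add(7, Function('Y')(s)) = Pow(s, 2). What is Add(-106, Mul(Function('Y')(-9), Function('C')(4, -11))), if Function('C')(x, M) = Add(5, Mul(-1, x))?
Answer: -32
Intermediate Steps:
Function('Y')(s) = Add(-7, Pow(s, 2))
Add(-106, Mul(Function('Y')(-9), Function('C')(4, -11))) = Add(-106, Mul(Add(-7, Pow(-9, 2)), Add(5, Mul(-1, 4)))) = Add(-106, Mul(Add(-7, 81), Add(5, -4))) = Add(-106, Mul(74, 1)) = Add(-106, 74) = -32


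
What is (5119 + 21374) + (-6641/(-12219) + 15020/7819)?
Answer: 2531386239332/95540361 ≈ 26495.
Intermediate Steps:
(5119 + 21374) + (-6641/(-12219) + 15020/7819) = 26493 + (-6641*(-1/12219) + 15020*(1/7819)) = 26493 + (6641/12219 + 15020/7819) = 26493 + 235455359/95540361 = 2531386239332/95540361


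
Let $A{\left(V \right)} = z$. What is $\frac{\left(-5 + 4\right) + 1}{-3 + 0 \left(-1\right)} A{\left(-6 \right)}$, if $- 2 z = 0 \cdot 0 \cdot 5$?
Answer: $0$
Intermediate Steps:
$z = 0$ ($z = - \frac{0 \cdot 0 \cdot 5}{2} = - \frac{0 \cdot 5}{2} = \left(- \frac{1}{2}\right) 0 = 0$)
$A{\left(V \right)} = 0$
$\frac{\left(-5 + 4\right) + 1}{-3 + 0 \left(-1\right)} A{\left(-6 \right)} = \frac{\left(-5 + 4\right) + 1}{-3 + 0 \left(-1\right)} 0 = \frac{-1 + 1}{-3 + 0} \cdot 0 = \frac{0}{-3} \cdot 0 = 0 \left(- \frac{1}{3}\right) 0 = 0 \cdot 0 = 0$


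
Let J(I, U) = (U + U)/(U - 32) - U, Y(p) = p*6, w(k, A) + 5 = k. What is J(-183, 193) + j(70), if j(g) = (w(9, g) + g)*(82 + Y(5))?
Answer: 1303681/161 ≈ 8097.4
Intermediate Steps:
w(k, A) = -5 + k
Y(p) = 6*p
j(g) = 448 + 112*g (j(g) = ((-5 + 9) + g)*(82 + 6*5) = (4 + g)*(82 + 30) = (4 + g)*112 = 448 + 112*g)
J(I, U) = -U + 2*U/(-32 + U) (J(I, U) = (2*U)/(-32 + U) - U = 2*U/(-32 + U) - U = -U + 2*U/(-32 + U))
J(-183, 193) + j(70) = 193*(34 - 1*193)/(-32 + 193) + (448 + 112*70) = 193*(34 - 193)/161 + (448 + 7840) = 193*(1/161)*(-159) + 8288 = -30687/161 + 8288 = 1303681/161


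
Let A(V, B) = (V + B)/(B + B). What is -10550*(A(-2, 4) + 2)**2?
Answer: -427275/8 ≈ -53409.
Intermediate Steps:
A(V, B) = (B + V)/(2*B) (A(V, B) = (B + V)/((2*B)) = (B + V)*(1/(2*B)) = (B + V)/(2*B))
-10550*(A(-2, 4) + 2)**2 = -10550*((1/2)*(4 - 2)/4 + 2)**2 = -10550*((1/2)*(1/4)*2 + 2)**2 = -10550*(1/4 + 2)**2 = -10550*(9/4)**2 = -10550*81/16 = -427275/8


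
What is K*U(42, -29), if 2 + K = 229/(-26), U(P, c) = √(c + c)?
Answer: -281*I*√58/26 ≈ -82.309*I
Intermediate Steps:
U(P, c) = √2*√c (U(P, c) = √(2*c) = √2*√c)
K = -281/26 (K = -2 + 229/(-26) = -2 + 229*(-1/26) = -2 - 229/26 = -281/26 ≈ -10.808)
K*U(42, -29) = -281*√2*√(-29)/26 = -281*√2*I*√29/26 = -281*I*√58/26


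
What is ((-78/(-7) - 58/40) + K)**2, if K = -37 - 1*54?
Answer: 129572689/19600 ≈ 6610.9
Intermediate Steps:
K = -91 (K = -37 - 54 = -91)
((-78/(-7) - 58/40) + K)**2 = ((-78/(-7) - 58/40) - 91)**2 = ((-78*(-1/7) - 58*1/40) - 91)**2 = ((78/7 - 29/20) - 91)**2 = (1357/140 - 91)**2 = (-11383/140)**2 = 129572689/19600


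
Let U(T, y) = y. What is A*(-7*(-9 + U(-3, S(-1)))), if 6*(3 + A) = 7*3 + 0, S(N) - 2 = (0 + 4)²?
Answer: -63/2 ≈ -31.500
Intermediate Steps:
S(N) = 18 (S(N) = 2 + (0 + 4)² = 2 + 4² = 2 + 16 = 18)
A = ½ (A = -3 + (7*3 + 0)/6 = -3 + (21 + 0)/6 = -3 + (⅙)*21 = -3 + 7/2 = ½ ≈ 0.50000)
A*(-7*(-9 + U(-3, S(-1)))) = (-7*(-9 + 18))/2 = (-7*9)/2 = (½)*(-63) = -63/2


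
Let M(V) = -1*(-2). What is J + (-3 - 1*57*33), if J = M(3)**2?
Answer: -1880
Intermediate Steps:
M(V) = 2
J = 4 (J = 2**2 = 4)
J + (-3 - 1*57*33) = 4 + (-3 - 1*57*33) = 4 + (-3 - 57*33) = 4 + (-3 - 1881) = 4 - 1884 = -1880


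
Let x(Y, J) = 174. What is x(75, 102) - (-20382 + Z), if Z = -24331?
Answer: 44887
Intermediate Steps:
x(75, 102) - (-20382 + Z) = 174 - (-20382 - 24331) = 174 - 1*(-44713) = 174 + 44713 = 44887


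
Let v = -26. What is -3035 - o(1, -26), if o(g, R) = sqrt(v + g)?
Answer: -3035 - 5*I ≈ -3035.0 - 5.0*I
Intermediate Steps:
o(g, R) = sqrt(-26 + g)
-3035 - o(1, -26) = -3035 - sqrt(-26 + 1) = -3035 - sqrt(-25) = -3035 - 5*I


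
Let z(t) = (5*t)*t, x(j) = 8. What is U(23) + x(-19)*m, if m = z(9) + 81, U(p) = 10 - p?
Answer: 3875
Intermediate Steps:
z(t) = 5*t²
m = 486 (m = 5*9² + 81 = 5*81 + 81 = 405 + 81 = 486)
U(23) + x(-19)*m = (10 - 1*23) + 8*486 = (10 - 23) + 3888 = -13 + 3888 = 3875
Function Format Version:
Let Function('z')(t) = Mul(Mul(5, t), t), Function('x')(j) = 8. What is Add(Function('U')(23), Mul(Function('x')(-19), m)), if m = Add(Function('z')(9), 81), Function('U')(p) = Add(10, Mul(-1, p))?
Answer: 3875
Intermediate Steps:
Function('z')(t) = Mul(5, Pow(t, 2))
m = 486 (m = Add(Mul(5, Pow(9, 2)), 81) = Add(Mul(5, 81), 81) = Add(405, 81) = 486)
Add(Function('U')(23), Mul(Function('x')(-19), m)) = Add(Add(10, Mul(-1, 23)), Mul(8, 486)) = Add(Add(10, -23), 3888) = Add(-13, 3888) = 3875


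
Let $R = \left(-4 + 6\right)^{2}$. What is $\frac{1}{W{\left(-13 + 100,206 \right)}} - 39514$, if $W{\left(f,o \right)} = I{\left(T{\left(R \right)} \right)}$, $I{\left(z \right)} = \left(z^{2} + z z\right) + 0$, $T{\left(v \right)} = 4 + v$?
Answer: $- \frac{5057791}{128} \approx -39514.0$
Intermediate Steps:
$R = 4$ ($R = 2^{2} = 4$)
$I{\left(z \right)} = 2 z^{2}$ ($I{\left(z \right)} = \left(z^{2} + z^{2}\right) + 0 = 2 z^{2} + 0 = 2 z^{2}$)
$W{\left(f,o \right)} = 128$ ($W{\left(f,o \right)} = 2 \left(4 + 4\right)^{2} = 2 \cdot 8^{2} = 2 \cdot 64 = 128$)
$\frac{1}{W{\left(-13 + 100,206 \right)}} - 39514 = \frac{1}{128} - 39514 = - \frac{5057791}{128}$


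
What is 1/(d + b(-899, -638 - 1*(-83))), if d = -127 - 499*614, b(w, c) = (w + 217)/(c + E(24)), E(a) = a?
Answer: -531/162757721 ≈ -3.2625e-6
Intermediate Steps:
b(w, c) = (217 + w)/(24 + c) (b(w, c) = (w + 217)/(c + 24) = (217 + w)/(24 + c))
d = -306513 (d = -127 - 306386 = -306513)
1/(d + b(-899, -638 - 1*(-83))) = 1/(-306513 + (217 - 899)/(24 + (-638 - 1*(-83)))) = 1/(-306513 - 682/(24 + (-638 + 83))) = 1/(-306513 - 682/(24 - 555)) = 1/(-306513 - 682/(-531)) = 1/(-306513 - 1/531*(-682)) = 1/(-306513 + 682/531) = 1/(-162757721/531) = -531/162757721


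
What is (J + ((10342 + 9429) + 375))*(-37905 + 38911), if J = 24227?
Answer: 44639238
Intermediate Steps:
(J + ((10342 + 9429) + 375))*(-37905 + 38911) = (24227 + ((10342 + 9429) + 375))*(-37905 + 38911) = (24227 + (19771 + 375))*1006 = (24227 + 20146)*1006 = 44373*1006 = 44639238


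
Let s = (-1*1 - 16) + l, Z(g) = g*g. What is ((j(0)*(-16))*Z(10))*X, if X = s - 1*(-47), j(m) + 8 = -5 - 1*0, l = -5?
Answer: 520000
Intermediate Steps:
j(m) = -13 (j(m) = -8 + (-5 - 1*0) = -8 + (-5 + 0) = -8 - 5 = -13)
Z(g) = g**2
s = -22 (s = (-1*1 - 16) - 5 = (-1 - 16) - 5 = -17 - 5 = -22)
X = 25 (X = -22 - 1*(-47) = -22 + 47 = 25)
((j(0)*(-16))*Z(10))*X = (-13*(-16)*10**2)*25 = (208*100)*25 = 20800*25 = 520000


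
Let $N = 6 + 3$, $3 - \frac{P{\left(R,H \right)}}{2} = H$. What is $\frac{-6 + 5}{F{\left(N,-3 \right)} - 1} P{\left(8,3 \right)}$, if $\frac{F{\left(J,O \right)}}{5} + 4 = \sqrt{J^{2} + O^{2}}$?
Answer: $0$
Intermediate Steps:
$P{\left(R,H \right)} = 6 - 2 H$
$N = 9$
$F{\left(J,O \right)} = -20 + 5 \sqrt{J^{2} + O^{2}}$
$\frac{-6 + 5}{F{\left(N,-3 \right)} - 1} P{\left(8,3 \right)} = \frac{-6 + 5}{\left(-20 + 5 \sqrt{9^{2} + \left(-3\right)^{2}}\right) - 1} \left(6 - 6\right) = - \frac{1}{\left(-20 + 5 \sqrt{81 + 9}\right) - 1} \left(6 - 6\right) = - \frac{1}{\left(-20 + 5 \sqrt{90}\right) - 1} \cdot 0 = - \frac{1}{\left(-20 + 5 \cdot 3 \sqrt{10}\right) - 1} \cdot 0 = - \frac{1}{\left(-20 + 15 \sqrt{10}\right) - 1} \cdot 0 = - \frac{1}{-21 + 15 \sqrt{10}} \cdot 0 = 0$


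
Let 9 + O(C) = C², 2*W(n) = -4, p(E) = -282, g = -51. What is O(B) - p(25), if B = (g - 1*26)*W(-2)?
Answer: 23989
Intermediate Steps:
W(n) = -2 (W(n) = (½)*(-4) = -2)
B = 154 (B = (-51 - 1*26)*(-2) = (-51 - 26)*(-2) = -77*(-2) = 154)
O(C) = -9 + C²
O(B) - p(25) = (-9 + 154²) - 1*(-282) = (-9 + 23716) + 282 = 23707 + 282 = 23989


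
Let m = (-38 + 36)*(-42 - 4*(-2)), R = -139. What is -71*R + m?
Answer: 9937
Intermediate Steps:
m = 68 (m = -2*(-42 + 8) = -2*(-34) = 68)
-71*R + m = -71*(-139) + 68 = 9869 + 68 = 9937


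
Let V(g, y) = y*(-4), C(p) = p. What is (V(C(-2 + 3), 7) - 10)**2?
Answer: 1444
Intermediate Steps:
V(g, y) = -4*y
(V(C(-2 + 3), 7) - 10)**2 = (-4*7 - 10)**2 = (-28 - 10)**2 = (-38)**2 = 1444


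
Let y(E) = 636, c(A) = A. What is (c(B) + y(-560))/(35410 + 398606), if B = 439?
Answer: 1075/434016 ≈ 0.0024769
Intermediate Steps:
(c(B) + y(-560))/(35410 + 398606) = (439 + 636)/(35410 + 398606) = 1075/434016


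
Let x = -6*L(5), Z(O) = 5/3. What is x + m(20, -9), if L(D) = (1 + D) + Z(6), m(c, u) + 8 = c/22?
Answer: -584/11 ≈ -53.091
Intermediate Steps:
m(c, u) = -8 + c/22
Z(O) = 5/3 (Z(O) = 5*(1/3) = 5/3)
L(D) = 8/3 + D (L(D) = (1 + D) + 5/3 = 8/3 + D)
x = -46 (x = -6*(8/3 + 5) = -6*23/3 = -46)
x + m(20, -9) = -46 + (-8 + (1/22)*20) = -46 + (-8 + 10/11) = -46 - 78/11 = -584/11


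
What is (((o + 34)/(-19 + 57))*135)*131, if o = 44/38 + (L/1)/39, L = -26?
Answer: 5794785/361 ≈ 16052.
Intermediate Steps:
o = 28/57 (o = 44/38 - 26/1/39 = 44*(1/38) - 26*1*(1/39) = 22/19 - 26*1/39 = 22/19 - ⅔ = 28/57 ≈ 0.49123)
(((o + 34)/(-19 + 57))*135)*131 = (((28/57 + 34)/(-19 + 57))*135)*131 = (((1966/57)/38)*135)*131 = (((1966/57)*(1/38))*135)*131 = ((983/1083)*135)*131 = (44235/361)*131 = 5794785/361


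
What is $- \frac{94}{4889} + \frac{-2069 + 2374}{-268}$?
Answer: $- \frac{1516337}{1310252} \approx -1.1573$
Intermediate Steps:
$- \frac{94}{4889} + \frac{-2069 + 2374}{-268} = \left(-94\right) \frac{1}{4889} + 305 \left(- \frac{1}{268}\right) = - \frac{94}{4889} - \frac{305}{268} = - \frac{1516337}{1310252}$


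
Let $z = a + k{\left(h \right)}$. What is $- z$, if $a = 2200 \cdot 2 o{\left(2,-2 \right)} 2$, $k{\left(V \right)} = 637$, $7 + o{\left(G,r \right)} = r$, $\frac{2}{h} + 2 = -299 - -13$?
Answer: $78563$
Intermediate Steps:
$h = - \frac{1}{144}$ ($h = \frac{2}{-2 - 286} = \frac{2}{-288} = 2 \left(- \frac{1}{288}\right) = - \frac{1}{144} \approx -0.0069444$)
$o{\left(G,r \right)} = -7 + r$
$a = -79200$ ($a = 2200 \cdot 2 \left(-7 - 2\right) 2 = 2200 \cdot 2 \left(-9\right) 2 = 2200 \left(\left(-18\right) 2\right) = 2200 \left(-36\right) = -79200$)
$z = -78563$ ($z = -79200 + 637 = -78563$)
$- z = \left(-1\right) \left(-78563\right) = 78563$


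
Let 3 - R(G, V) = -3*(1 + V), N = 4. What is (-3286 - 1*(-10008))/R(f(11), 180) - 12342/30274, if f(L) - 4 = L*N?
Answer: 49190774/4132401 ≈ 11.904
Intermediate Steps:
f(L) = 4 + 4*L (f(L) = 4 + L*4 = 4 + 4*L)
R(G, V) = 6 + 3*V (R(G, V) = 3 - (-3)*(1 + V) = 3 - (-3 - 3*V) = 3 + (3 + 3*V) = 6 + 3*V)
(-3286 - 1*(-10008))/R(f(11), 180) - 12342/30274 = (-3286 - 1*(-10008))/(6 + 3*180) - 12342/30274 = (-3286 + 10008)/(6 + 540) - 12342*1/30274 = 6722/546 - 6171/15137 = 6722*(1/546) - 6171/15137 = 3361/273 - 6171/15137 = 49190774/4132401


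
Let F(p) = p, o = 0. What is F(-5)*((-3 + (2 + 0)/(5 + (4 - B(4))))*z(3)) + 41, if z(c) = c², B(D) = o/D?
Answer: 166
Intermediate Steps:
B(D) = 0 (B(D) = 0/D = 0)
F(-5)*((-3 + (2 + 0)/(5 + (4 - B(4))))*z(3)) + 41 = -5*(-3 + (2 + 0)/(5 + (4 - 1*0)))*3² + 41 = -5*(-3 + 2/(5 + (4 + 0)))*9 + 41 = -5*(-3 + 2/(5 + 4))*9 + 41 = -5*(-3 + 2/9)*9 + 41 = -(-125)*9/9 + 41 = -5*(-25) + 41 = 125 + 41 = 166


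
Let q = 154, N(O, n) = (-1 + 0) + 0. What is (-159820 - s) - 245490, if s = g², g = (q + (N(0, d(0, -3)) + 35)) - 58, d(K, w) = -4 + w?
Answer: -422210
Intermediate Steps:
N(O, n) = -1 (N(O, n) = -1 + 0 = -1)
g = 130 (g = (154 + (-1 + 35)) - 58 = (154 + 34) - 58 = 188 - 58 = 130)
s = 16900 (s = 130² = 16900)
(-159820 - s) - 245490 = (-159820 - 1*16900) - 245490 = (-159820 - 16900) - 245490 = -176720 - 245490 = -422210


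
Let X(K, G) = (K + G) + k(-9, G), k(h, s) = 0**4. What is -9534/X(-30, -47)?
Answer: 1362/11 ≈ 123.82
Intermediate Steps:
k(h, s) = 0
X(K, G) = G + K (X(K, G) = (K + G) + 0 = (G + K) + 0 = G + K)
-9534/X(-30, -47) = -9534/(-47 - 30) = -9534/(-77) = -9534*(-1/77) = 1362/11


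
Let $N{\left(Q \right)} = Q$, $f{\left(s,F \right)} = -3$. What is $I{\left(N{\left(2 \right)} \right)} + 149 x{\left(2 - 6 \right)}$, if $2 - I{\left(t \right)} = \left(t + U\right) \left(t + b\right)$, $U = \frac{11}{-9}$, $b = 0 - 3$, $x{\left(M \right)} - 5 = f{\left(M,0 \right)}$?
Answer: $\frac{2707}{9} \approx 300.78$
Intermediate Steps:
$x{\left(M \right)} = 2$ ($x{\left(M \right)} = 5 - 3 = 2$)
$b = -3$ ($b = 0 - 3 = -3$)
$U = - \frac{11}{9}$ ($U = 11 \left(- \frac{1}{9}\right) = - \frac{11}{9} \approx -1.2222$)
$I{\left(t \right)} = 2 - \left(-3 + t\right) \left(- \frac{11}{9} + t\right)$ ($I{\left(t \right)} = 2 - \left(t - \frac{11}{9}\right) \left(t - 3\right) = 2 - \left(- \frac{11}{9} + t\right) \left(-3 + t\right) = 2 - \left(-3 + t\right) \left(- \frac{11}{9} + t\right)$)
$I{\left(N{\left(2 \right)} \right)} + 149 x{\left(2 - 6 \right)} = \left(- \frac{5}{3} - 2^{2} + \frac{38}{9} \cdot 2\right) + 149 \cdot 2 = \left(- \frac{5}{3} - 4 + \frac{76}{9}\right) + 298 = \frac{25}{9} + 298 = \frac{2707}{9}$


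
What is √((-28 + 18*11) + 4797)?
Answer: √4967 ≈ 70.477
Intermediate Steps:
√((-28 + 18*11) + 4797) = √((-28 + 198) + 4797) = √(170 + 4797) = √4967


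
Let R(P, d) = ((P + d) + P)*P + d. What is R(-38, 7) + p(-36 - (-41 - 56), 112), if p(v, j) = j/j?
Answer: 2630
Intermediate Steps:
R(P, d) = d + P*(d + 2*P) (R(P, d) = (d + 2*P)*P + d = P*(d + 2*P) + d = d + P*(d + 2*P))
p(v, j) = 1
R(-38, 7) + p(-36 - (-41 - 56), 112) = (7 + 2*(-38)² - 38*7) + 1 = (7 + 2*1444 - 266) + 1 = (7 + 2888 - 266) + 1 = 2629 + 1 = 2630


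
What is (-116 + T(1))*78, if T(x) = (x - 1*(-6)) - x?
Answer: -8580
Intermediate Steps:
T(x) = 6 (T(x) = (x + 6) - x = (6 + x) - x = 6)
(-116 + T(1))*78 = (-116 + 6)*78 = -110*78 = -8580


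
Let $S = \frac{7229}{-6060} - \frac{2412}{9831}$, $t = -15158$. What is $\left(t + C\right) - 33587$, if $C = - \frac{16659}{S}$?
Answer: $- \frac{1061413999805}{28561673} \approx -37162.0$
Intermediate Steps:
$S = - \frac{28561673}{19858620}$ ($S = 7229 \left(- \frac{1}{6060}\right) - \frac{804}{3277} = - \frac{7229}{6060} - \frac{804}{3277} = - \frac{28561673}{19858620} \approx -1.4383$)
$C = \frac{330824750580}{28561673}$ ($C = - \frac{16659}{- \frac{28561673}{19858620}} = \left(-16659\right) \left(- \frac{19858620}{28561673}\right) = \frac{330824750580}{28561673} \approx 11583.0$)
$\left(t + C\right) - 33587 = \left(-15158 + \frac{330824750580}{28561673}\right) - 33587 = - \frac{102113088754}{28561673} - 33587 = - \frac{1061413999805}{28561673}$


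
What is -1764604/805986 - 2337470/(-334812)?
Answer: 107763125081/22487815386 ≈ 4.7921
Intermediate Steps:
-1764604/805986 - 2337470/(-334812) = -1764604*1/805986 - 2337470*(-1/334812) = -882302/402993 + 1168735/167406 = 107763125081/22487815386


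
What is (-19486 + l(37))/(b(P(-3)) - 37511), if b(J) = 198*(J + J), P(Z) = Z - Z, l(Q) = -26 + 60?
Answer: 19452/37511 ≈ 0.51857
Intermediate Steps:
l(Q) = 34
P(Z) = 0
b(J) = 396*J (b(J) = 198*(2*J) = 396*J)
(-19486 + l(37))/(b(P(-3)) - 37511) = (-19486 + 34)/(396*0 - 37511) = -19452/(0 - 37511) = -19452/(-37511) = -19452*(-1/37511) = 19452/37511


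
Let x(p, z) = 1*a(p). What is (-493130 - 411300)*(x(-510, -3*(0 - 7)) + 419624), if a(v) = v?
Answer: -379059275020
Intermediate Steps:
x(p, z) = p (x(p, z) = 1*p = p)
(-493130 - 411300)*(x(-510, -3*(0 - 7)) + 419624) = (-493130 - 411300)*(-510 + 419624) = -904430*419114 = -379059275020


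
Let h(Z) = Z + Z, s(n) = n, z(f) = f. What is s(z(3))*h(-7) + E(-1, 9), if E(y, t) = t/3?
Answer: -39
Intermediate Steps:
E(y, t) = t/3 (E(y, t) = t*(1/3) = t/3)
h(Z) = 2*Z
s(z(3))*h(-7) + E(-1, 9) = 3*(2*(-7)) + (1/3)*9 = 3*(-14) + 3 = -42 + 3 = -39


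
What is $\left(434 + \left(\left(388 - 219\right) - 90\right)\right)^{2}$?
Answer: $263169$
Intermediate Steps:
$\left(434 + \left(\left(388 - 219\right) - 90\right)\right)^{2} = \left(434 + \left(169 - 90\right)\right)^{2} = \left(434 + 79\right)^{2} = 513^{2} = 263169$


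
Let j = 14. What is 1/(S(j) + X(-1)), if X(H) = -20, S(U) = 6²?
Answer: 1/16 ≈ 0.062500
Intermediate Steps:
S(U) = 36
1/(S(j) + X(-1)) = 1/(36 - 20) = 1/16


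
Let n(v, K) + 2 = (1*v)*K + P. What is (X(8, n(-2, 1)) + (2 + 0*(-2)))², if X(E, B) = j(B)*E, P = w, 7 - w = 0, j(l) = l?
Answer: 676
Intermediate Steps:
w = 7 (w = 7 - 1*0 = 7 + 0 = 7)
P = 7
n(v, K) = 5 + K*v (n(v, K) = -2 + ((1*v)*K + 7) = -2 + (v*K + 7) = -2 + (K*v + 7) = -2 + (7 + K*v) = 5 + K*v)
X(E, B) = B*E
(X(8, n(-2, 1)) + (2 + 0*(-2)))² = ((5 + 1*(-2))*8 + (2 + 0*(-2)))² = ((5 - 2)*8 + (2 + 0))² = (3*8 + 2)² = (24 + 2)² = 26² = 676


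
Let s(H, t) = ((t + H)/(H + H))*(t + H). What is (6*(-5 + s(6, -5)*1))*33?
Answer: -1947/2 ≈ -973.50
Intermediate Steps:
s(H, t) = (H + t)**2/(2*H) (s(H, t) = ((H + t)/((2*H)))*(H + t) = ((H + t)*(1/(2*H)))*(H + t) = ((H + t)/(2*H))*(H + t) = (H + t)**2/(2*H))
(6*(-5 + s(6, -5)*1))*33 = (6*(-5 + ((1/2)*(6 - 5)**2/6)*1))*33 = (6*(-5 + ((1/2)*(1/6)*1**2)*1))*33 = (6*(-5 + ((1/2)*(1/6)*1)*1))*33 = (6*(-5 + (1/12)*1))*33 = (6*(-5 + 1/12))*33 = (6*(-59/12))*33 = -59/2*33 = -1947/2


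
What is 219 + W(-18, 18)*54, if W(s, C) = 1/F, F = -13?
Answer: 2793/13 ≈ 214.85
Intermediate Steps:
W(s, C) = -1/13 (W(s, C) = 1/(-13) = -1/13)
219 + W(-18, 18)*54 = 219 - 1/13*54 = 219 - 54/13 = 2793/13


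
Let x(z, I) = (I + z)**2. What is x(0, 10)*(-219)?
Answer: -21900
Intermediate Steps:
x(0, 10)*(-219) = (10 + 0)**2*(-219) = 10**2*(-219) = 100*(-219) = -21900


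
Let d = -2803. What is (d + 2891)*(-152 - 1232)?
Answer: -121792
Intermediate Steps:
(d + 2891)*(-152 - 1232) = (-2803 + 2891)*(-152 - 1232) = 88*(-1384) = -121792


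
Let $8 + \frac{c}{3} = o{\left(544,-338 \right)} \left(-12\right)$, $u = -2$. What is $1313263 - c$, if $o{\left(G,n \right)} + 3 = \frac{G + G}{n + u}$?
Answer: $\frac{6565319}{5} \approx 1.3131 \cdot 10^{6}$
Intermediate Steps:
$o{\left(G,n \right)} = -3 + \frac{2 G}{-2 + n}$ ($o{\left(G,n \right)} = -3 + \frac{G + G}{n - 2} = -3 + \frac{2 G}{-2 + n}$)
$c = \frac{996}{5}$ ($c = -24 + 3 \frac{6 - -1014 + 2 \cdot 544}{-2 - 338} \left(-12\right) = -24 + 3 \frac{6 + 1014 + 1088}{-340} \left(-12\right) = -24 + 3 \left(- \frac{1}{340}\right) 2108 \left(-12\right) = -24 + 3 \left(\left(- \frac{31}{5}\right) \left(-12\right)\right) = -24 + 3 \cdot \frac{372}{5} = -24 + \frac{1116}{5} = \frac{996}{5} \approx 199.2$)
$1313263 - c = 1313263 - \frac{996}{5} = \frac{6565319}{5}$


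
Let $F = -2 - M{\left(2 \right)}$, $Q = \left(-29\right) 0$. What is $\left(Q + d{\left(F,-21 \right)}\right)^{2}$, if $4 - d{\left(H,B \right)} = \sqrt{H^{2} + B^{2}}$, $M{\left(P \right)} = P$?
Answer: $\left(4 - \sqrt{457}\right)^{2} \approx 301.98$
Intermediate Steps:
$Q = 0$
$F = -4$ ($F = -2 - 2 = -4$)
$d{\left(H,B \right)} = 4 - \sqrt{B^{2} + H^{2}}$ ($d{\left(H,B \right)} = 4 - \sqrt{H^{2} + B^{2}} = 4 - \sqrt{B^{2} + H^{2}}$)
$\left(Q + d{\left(F,-21 \right)}\right)^{2} = \left(0 + \left(4 - \sqrt{\left(-21\right)^{2} + \left(-4\right)^{2}}\right)\right)^{2} = \left(0 + \left(4 - \sqrt{441 + 16}\right)\right)^{2} = \left(0 + \left(4 - \sqrt{457}\right)\right)^{2} = \left(4 - \sqrt{457}\right)^{2}$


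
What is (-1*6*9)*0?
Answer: 0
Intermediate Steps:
(-1*6*9)*0 = -6*9*0 = -54*0 = 0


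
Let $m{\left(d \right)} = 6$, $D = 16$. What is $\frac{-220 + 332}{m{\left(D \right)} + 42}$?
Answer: $\frac{7}{3} \approx 2.3333$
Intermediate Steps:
$\frac{-220 + 332}{m{\left(D \right)} + 42} = \frac{-220 + 332}{6 + 42} = \frac{112}{48} = 112 \cdot \frac{1}{48} = \frac{7}{3}$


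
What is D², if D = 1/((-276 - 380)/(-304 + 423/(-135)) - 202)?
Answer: 21224449/847824759076 ≈ 2.5034e-5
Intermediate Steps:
D = -4607/920774 (D = 1/(-656/(-304 + 423*(-1/135)) - 202) = 1/(-656/(-304 - 47/15) - 202) = 1/(-656/(-4607/15) - 202) = 1/(-656*(-15/4607) - 202) = 1/(9840/4607 - 202) = 1/(-920774/4607) = -4607/920774 ≈ -0.0050034)
D² = (-4607/920774)² = 21224449/847824759076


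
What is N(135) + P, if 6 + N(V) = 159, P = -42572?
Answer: -42419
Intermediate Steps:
N(V) = 153 (N(V) = -6 + 159 = 153)
N(135) + P = 153 - 42572 = -42419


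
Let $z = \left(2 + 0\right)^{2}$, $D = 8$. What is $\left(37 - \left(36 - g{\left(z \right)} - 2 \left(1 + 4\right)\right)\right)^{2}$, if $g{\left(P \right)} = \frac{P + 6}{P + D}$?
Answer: $\frac{5041}{36} \approx 140.03$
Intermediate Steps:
$z = 4$ ($z = 2^{2} = 4$)
$g{\left(P \right)} = \frac{6 + P}{8 + P}$ ($g{\left(P \right)} = \frac{P + 6}{P + 8} = \frac{6 + P}{8 + P}$)
$\left(37 - \left(36 - g{\left(z \right)} - 2 \left(1 + 4\right)\right)\right)^{2} = \left(37 - \left(36 - 2 \left(1 + 4\right) - \frac{6 + 4}{8 + 4}\right)\right)^{2} = \left(37 + \left(\left(-36 + 2 \cdot 5\right) + \frac{1}{12} \cdot 10\right)\right)^{2} = \left(37 + \left(\left(-36 + 10\right) + \frac{1}{12} \cdot 10\right)\right)^{2} = \left(37 + \left(-26 + \frac{5}{6}\right)\right)^{2} = \left(37 - \frac{151}{6}\right)^{2} = \left(\frac{71}{6}\right)^{2} = \frac{5041}{36}$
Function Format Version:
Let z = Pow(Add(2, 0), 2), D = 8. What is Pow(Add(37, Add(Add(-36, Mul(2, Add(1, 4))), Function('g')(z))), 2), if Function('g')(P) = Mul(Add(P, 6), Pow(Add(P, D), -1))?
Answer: Rational(5041, 36) ≈ 140.03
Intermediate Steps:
z = 4 (z = Pow(2, 2) = 4)
Function('g')(P) = Mul(Pow(Add(8, P), -1), Add(6, P)) (Function('g')(P) = Mul(Add(P, 6), Pow(Add(P, 8), -1)) = Mul(Add(6, P), Pow(Add(8, P), -1)) = Mul(Pow(Add(8, P), -1), Add(6, P)))
Pow(Add(37, Add(Add(-36, Mul(2, Add(1, 4))), Function('g')(z))), 2) = Pow(Add(37, Add(Add(-36, Mul(2, Add(1, 4))), Mul(Pow(Add(8, 4), -1), Add(6, 4)))), 2) = Pow(Add(37, Add(Add(-36, Mul(2, 5)), Mul(Pow(12, -1), 10))), 2) = Pow(Add(37, Add(Add(-36, 10), Mul(Rational(1, 12), 10))), 2) = Pow(Add(37, Add(-26, Rational(5, 6))), 2) = Pow(Add(37, Rational(-151, 6)), 2) = Pow(Rational(71, 6), 2) = Rational(5041, 36)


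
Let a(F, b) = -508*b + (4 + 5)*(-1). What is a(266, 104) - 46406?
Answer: -99247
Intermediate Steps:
a(F, b) = -9 - 508*b (a(F, b) = -508*b + 9*(-1) = -508*b - 9 = -9 - 508*b)
a(266, 104) - 46406 = (-9 - 508*104) - 46406 = (-9 - 52832) - 46406 = -52841 - 46406 = -99247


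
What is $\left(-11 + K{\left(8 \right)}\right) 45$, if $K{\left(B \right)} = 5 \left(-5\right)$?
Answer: $-1620$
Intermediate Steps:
$K{\left(B \right)} = -25$
$\left(-11 + K{\left(8 \right)}\right) 45 = \left(-11 - 25\right) 45 = \left(-36\right) 45 = -1620$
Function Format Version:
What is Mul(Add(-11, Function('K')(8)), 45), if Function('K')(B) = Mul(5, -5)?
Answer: -1620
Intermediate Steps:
Function('K')(B) = -25
Mul(Add(-11, Function('K')(8)), 45) = Mul(Add(-11, -25), 45) = Mul(-36, 45) = -1620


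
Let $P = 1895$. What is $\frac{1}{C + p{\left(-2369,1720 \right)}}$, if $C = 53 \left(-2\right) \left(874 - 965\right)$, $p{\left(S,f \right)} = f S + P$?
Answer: $- \frac{1}{4063139} \approx -2.4612 \cdot 10^{-7}$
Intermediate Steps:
$p{\left(S,f \right)} = 1895 + S f$ ($p{\left(S,f \right)} = f S + 1895 = S f + 1895 = 1895 + S f$)
$C = 9646$ ($C = \left(-106\right) \left(-91\right) = 9646$)
$\frac{1}{C + p{\left(-2369,1720 \right)}} = \frac{1}{9646 + \left(1895 - 4074680\right)} = \frac{1}{9646 - 4072785} = \frac{1}{-4063139} = - \frac{1}{4063139}$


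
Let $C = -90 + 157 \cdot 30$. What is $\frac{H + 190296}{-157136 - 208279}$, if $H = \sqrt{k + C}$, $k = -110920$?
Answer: $- \frac{63432}{121805} - \frac{2 i \sqrt{1063}}{73083} \approx -0.52077 - 0.00089224 i$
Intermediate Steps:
$C = 4620$ ($C = -90 + 4710 = 4620$)
$H = 10 i \sqrt{1063}$ ($H = \sqrt{-110920 + 4620} = \sqrt{-106300} = 10 i \sqrt{1063} \approx 326.04 i$)
$\frac{H + 190296}{-157136 - 208279} = \frac{10 i \sqrt{1063} + 190296}{-157136 - 208279} = \frac{190296 + 10 i \sqrt{1063}}{-365415} = \left(190296 + 10 i \sqrt{1063}\right) \left(- \frac{1}{365415}\right) = - \frac{63432}{121805} - \frac{2 i \sqrt{1063}}{73083}$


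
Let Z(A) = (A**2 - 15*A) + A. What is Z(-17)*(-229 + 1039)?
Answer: 426870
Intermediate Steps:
Z(A) = A**2 - 14*A
Z(-17)*(-229 + 1039) = (-17*(-14 - 17))*(-229 + 1039) = -17*(-31)*810 = 527*810 = 426870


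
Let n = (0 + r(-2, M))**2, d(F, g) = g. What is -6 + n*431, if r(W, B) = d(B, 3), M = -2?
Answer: 3873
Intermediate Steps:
r(W, B) = 3
n = 9 (n = (0 + 3)**2 = 3**2 = 9)
-6 + n*431 = -6 + 9*431 = -6 + 3879 = 3873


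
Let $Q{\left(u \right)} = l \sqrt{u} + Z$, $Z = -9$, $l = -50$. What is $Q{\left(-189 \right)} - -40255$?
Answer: $40246 - 150 i \sqrt{21} \approx 40246.0 - 687.39 i$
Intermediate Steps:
$Q{\left(u \right)} = -9 - 50 \sqrt{u}$ ($Q{\left(u \right)} = - 50 \sqrt{u} - 9 = -9 - 50 \sqrt{u}$)
$Q{\left(-189 \right)} - -40255 = \left(-9 - 50 \sqrt{-189}\right) - -40255 = \left(-9 - 50 \cdot 3 i \sqrt{21}\right) + 40255 = \left(-9 - 150 i \sqrt{21}\right) + 40255 = 40246 - 150 i \sqrt{21}$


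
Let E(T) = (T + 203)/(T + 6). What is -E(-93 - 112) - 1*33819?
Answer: -6729983/199 ≈ -33819.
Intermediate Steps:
E(T) = (203 + T)/(6 + T)
-E(-93 - 112) - 1*33819 = -(203 + (-93 - 112))/(6 + (-93 - 112)) - 1*33819 = -(203 - 205)/(6 - 205) - 33819 = -(-2)/(-199) - 33819 = -(-1)*(-2)/199 - 33819 = -1*2/199 - 33819 = -2/199 - 33819 = -6729983/199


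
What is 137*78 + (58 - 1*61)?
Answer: 10683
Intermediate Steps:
137*78 + (58 - 1*61) = 10686 + (58 - 61) = 10686 - 3 = 10683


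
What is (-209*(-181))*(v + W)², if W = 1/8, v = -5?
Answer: 57537909/64 ≈ 8.9903e+5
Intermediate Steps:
W = ⅛ ≈ 0.12500
(-209*(-181))*(v + W)² = (-209*(-181))*(-5 + ⅛)² = 37829*(-39/8)² = 37829*(1521/64) = 57537909/64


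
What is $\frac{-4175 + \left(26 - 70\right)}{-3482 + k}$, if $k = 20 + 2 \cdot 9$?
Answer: $\frac{4219}{3444} \approx 1.225$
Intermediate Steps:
$k = 38$ ($k = 20 + 18 = 38$)
$\frac{-4175 + \left(26 - 70\right)}{-3482 + k} = \frac{-4175 + \left(26 - 70\right)}{-3482 + 38} = \frac{-4175 + \left(26 - 70\right)}{-3444} = \left(-4175 - 44\right) \left(- \frac{1}{3444}\right) = \left(-4219\right) \left(- \frac{1}{3444}\right) = \frac{4219}{3444}$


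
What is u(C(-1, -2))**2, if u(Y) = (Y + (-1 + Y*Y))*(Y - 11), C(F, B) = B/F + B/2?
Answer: 100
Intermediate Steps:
C(F, B) = B/2 + B/F (C(F, B) = B/F + B*(1/2) = B/F + B/2 = B/2 + B/F)
u(Y) = (-11 + Y)*(-1 + Y + Y**2) (u(Y) = (Y + (-1 + Y**2))*(-11 + Y) = (-1 + Y + Y**2)*(-11 + Y) = (-11 + Y)*(-1 + Y + Y**2))
u(C(-1, -2))**2 = (11 + ((1/2)*(-2) - 2/(-1))**3 - 12*((1/2)*(-2) - 2/(-1)) - 10*((1/2)*(-2) - 2/(-1))**2)**2 = (11 + (-1 - 2*(-1))**3 - 12*(-1 - 2*(-1)) - 10*(-1 - 2*(-1))**2)**2 = (11 + (-1 + 2)**3 - 12*(-1 + 2) - 10*(-1 + 2)**2)**2 = (11 + 1**3 - 12*1 - 10*1**2)**2 = (11 + 1 - 12 - 10*1)**2 = (11 + 1 - 12 - 10)**2 = (-10)**2 = 100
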